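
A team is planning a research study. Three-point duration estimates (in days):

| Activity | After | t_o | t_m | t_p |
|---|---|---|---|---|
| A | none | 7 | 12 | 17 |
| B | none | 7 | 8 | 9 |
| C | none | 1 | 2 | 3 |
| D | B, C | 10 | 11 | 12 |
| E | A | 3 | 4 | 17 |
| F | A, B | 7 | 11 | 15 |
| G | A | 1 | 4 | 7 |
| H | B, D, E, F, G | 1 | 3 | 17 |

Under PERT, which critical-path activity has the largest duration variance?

H

te_A = (7 + 4·12 + 17)/6 = 72/6 = 12; σ²_A = ((17−7)/6)² = 2.778
te_B = (7 + 4·8 + 9)/6 = 48/6 = 8; σ²_B = ((9−7)/6)² = 0.111
te_C = (1 + 4·2 + 3)/6 = 12/6 = 2; σ²_C = ((3−1)/6)² = 0.111
te_D = (10 + 4·11 + 12)/6 = 66/6 = 11; σ²_D = ((12−10)/6)² = 0.111
te_E = (3 + 4·4 + 17)/6 = 36/6 = 6; σ²_E = ((17−3)/6)² = 5.444
te_F = (7 + 4·11 + 15)/6 = 66/6 = 11; σ²_F = ((15−7)/6)² = 1.778
te_G = (1 + 4·4 + 7)/6 = 24/6 = 4; σ²_G = ((7−1)/6)² = 1.000
te_H = (1 + 4·3 + 17)/6 = 30/6 = 5; σ²_H = ((17−1)/6)² = 7.111

Forward pass:
ES_A = 0; EF_A = 12
ES_B = 0; EF_B = 8
ES_C = 0; EF_C = 2
ES_D = max(EF_B=8, EF_C=2) = 8; EF_D = 8+11 = 19
ES_E = 12; EF_E = 12+6 = 18
ES_F = max(EF_A=12, EF_B=8) = 12; EF_F = 12+11 = 23
ES_G = 12; EF_G = 12+4 = 16
ES_H = max(EF_B=8, EF_D=19, EF_E=18, EF_F=23, EF_G=16) = 23; EF_H = 23+5 = 28
Expected project duration μ = 28 days. Critical path: A → F → H.

Variances on critical path: σ²_A=2.778, σ²_F=1.778, σ²_H=7.111.
Largest is σ²_H = 7.111.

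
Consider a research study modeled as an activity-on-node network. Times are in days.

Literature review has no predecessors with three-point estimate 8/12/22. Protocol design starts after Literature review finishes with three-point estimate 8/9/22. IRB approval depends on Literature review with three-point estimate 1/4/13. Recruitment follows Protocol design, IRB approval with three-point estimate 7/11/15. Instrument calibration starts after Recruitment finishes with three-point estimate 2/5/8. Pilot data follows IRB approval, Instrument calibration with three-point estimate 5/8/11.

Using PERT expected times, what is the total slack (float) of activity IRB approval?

6 days

te_Literature review = (8 + 4·12 + 22)/6 = 78/6 = 13
te_Protocol design = (8 + 4·9 + 22)/6 = 66/6 = 11
te_IRB approval = (1 + 4·4 + 13)/6 = 30/6 = 5
te_Recruitment = (7 + 4·11 + 15)/6 = 66/6 = 11
te_Instrument calibration = (2 + 4·5 + 8)/6 = 30/6 = 5
te_Pilot data = (5 + 4·8 + 11)/6 = 48/6 = 8

Forward pass:
ES_Literature review = 0; EF_Literature review = 13
ES_Protocol design = 13; EF_Protocol design = 13+11 = 24
ES_IRB approval = 13; EF_IRB approval = 13+5 = 18
ES_Recruitment = max(EF_Protocol design=24, EF_IRB approval=18) = 24; EF_Recruitment = 24+11 = 35
ES_Instrument calibration = 35; EF_Instrument calibration = 35+5 = 40
ES_Pilot data = max(EF_IRB approval=18, EF_Instrument calibration=40) = 40; EF_Pilot data = 40+8 = 48
Expected project duration μ = 48 days. Critical path: Literature review → Protocol design → Recruitment → Instrument calibration → Pilot data.

Backward pass:
LF_Pilot data = 48; LS_Pilot data = 48−8 = 40
LF_Instrument calibration = LS_Pilot data = 40; LS_Instrument calibration = 40−5 = 35
LF_Recruitment = LS_Instrument calibration = 35; LS_Recruitment = 35−11 = 24
LF_IRB approval = min(LS_Recruitment=24, LS_Pilot data=40) = 24; LS_IRB approval = 24−5 = 19
LF_Protocol design = LS_Recruitment = 24; LS_Protocol design = 24−11 = 13
LF_Literature review = min(LS_Protocol design=13, LS_IRB approval=19) = 13; LS_Literature review = 13−13 = 0
Slack_IRB approval = LS_IRB approval − ES_IRB approval = 19 − 13 = 6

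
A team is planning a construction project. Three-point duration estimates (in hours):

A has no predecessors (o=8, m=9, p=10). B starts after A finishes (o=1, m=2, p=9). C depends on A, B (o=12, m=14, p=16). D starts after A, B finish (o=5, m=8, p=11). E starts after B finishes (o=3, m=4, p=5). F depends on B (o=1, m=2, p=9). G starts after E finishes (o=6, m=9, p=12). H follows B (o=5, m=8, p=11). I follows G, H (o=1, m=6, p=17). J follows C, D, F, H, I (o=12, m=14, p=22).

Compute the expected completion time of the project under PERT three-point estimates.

te_A = (8 + 4·9 + 10)/6 = 54/6 = 9
te_B = (1 + 4·2 + 9)/6 = 18/6 = 3
te_C = (12 + 4·14 + 16)/6 = 84/6 = 14
te_D = (5 + 4·8 + 11)/6 = 48/6 = 8
te_E = (3 + 4·4 + 5)/6 = 24/6 = 4
te_F = (1 + 4·2 + 9)/6 = 18/6 = 3
te_G = (6 + 4·9 + 12)/6 = 54/6 = 9
te_H = (5 + 4·8 + 11)/6 = 48/6 = 8
te_I = (1 + 4·6 + 17)/6 = 42/6 = 7
te_J = (12 + 4·14 + 22)/6 = 90/6 = 15

Forward pass:
ES_A = 0; EF_A = 9
ES_B = 9; EF_B = 9+3 = 12
ES_C = max(EF_A=9, EF_B=12) = 12; EF_C = 12+14 = 26
ES_D = max(EF_A=9, EF_B=12) = 12; EF_D = 12+8 = 20
ES_E = 12; EF_E = 12+4 = 16
ES_F = 12; EF_F = 12+3 = 15
ES_G = 16; EF_G = 16+9 = 25
ES_H = 12; EF_H = 12+8 = 20
ES_I = max(EF_G=25, EF_H=20) = 25; EF_I = 25+7 = 32
ES_J = max(EF_C=26, EF_D=20, EF_F=15, EF_H=20, EF_I=32) = 32; EF_J = 32+15 = 47
Expected project duration μ = 47 hours. Critical path: A → B → E → G → I → J.

47 hours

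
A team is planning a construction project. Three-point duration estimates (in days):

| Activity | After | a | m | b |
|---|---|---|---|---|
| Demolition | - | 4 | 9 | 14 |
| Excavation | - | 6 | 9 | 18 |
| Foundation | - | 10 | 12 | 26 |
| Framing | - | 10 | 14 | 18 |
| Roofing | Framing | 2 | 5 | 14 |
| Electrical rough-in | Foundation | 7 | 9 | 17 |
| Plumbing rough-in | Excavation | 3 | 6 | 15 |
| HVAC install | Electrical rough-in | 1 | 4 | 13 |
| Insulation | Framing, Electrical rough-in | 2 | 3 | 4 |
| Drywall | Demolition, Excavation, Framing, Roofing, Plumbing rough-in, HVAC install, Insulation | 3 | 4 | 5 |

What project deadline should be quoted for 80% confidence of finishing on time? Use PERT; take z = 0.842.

36.2 days

te_Demolition = (4 + 4·9 + 14)/6 = 54/6 = 9; σ²_Demolition = ((14−4)/6)² = 2.778
te_Excavation = (6 + 4·9 + 18)/6 = 60/6 = 10; σ²_Excavation = ((18−6)/6)² = 4.000
te_Foundation = (10 + 4·12 + 26)/6 = 84/6 = 14; σ²_Foundation = ((26−10)/6)² = 7.111
te_Framing = (10 + 4·14 + 18)/6 = 84/6 = 14; σ²_Framing = ((18−10)/6)² = 1.778
te_Roofing = (2 + 4·5 + 14)/6 = 36/6 = 6; σ²_Roofing = ((14−2)/6)² = 4.000
te_Electrical rough-in = (7 + 4·9 + 17)/6 = 60/6 = 10; σ²_Electrical rough-in = ((17−7)/6)² = 2.778
te_Plumbing rough-in = (3 + 4·6 + 15)/6 = 42/6 = 7; σ²_Plumbing rough-in = ((15−3)/6)² = 4.000
te_HVAC install = (1 + 4·4 + 13)/6 = 30/6 = 5; σ²_HVAC install = ((13−1)/6)² = 4.000
te_Insulation = (2 + 4·3 + 4)/6 = 18/6 = 3; σ²_Insulation = ((4−2)/6)² = 0.111
te_Drywall = (3 + 4·4 + 5)/6 = 24/6 = 4; σ²_Drywall = ((5−3)/6)² = 0.111

Forward pass:
ES_Demolition = 0; EF_Demolition = 9
ES_Excavation = 0; EF_Excavation = 10
ES_Foundation = 0; EF_Foundation = 14
ES_Framing = 0; EF_Framing = 14
ES_Roofing = 14; EF_Roofing = 14+6 = 20
ES_Electrical rough-in = 14; EF_Electrical rough-in = 14+10 = 24
ES_Plumbing rough-in = 10; EF_Plumbing rough-in = 10+7 = 17
ES_HVAC install = 24; EF_HVAC install = 24+5 = 29
ES_Insulation = max(EF_Framing=14, EF_Electrical rough-in=24) = 24; EF_Insulation = 24+3 = 27
ES_Drywall = max(EF_Demolition=9, EF_Excavation=10, EF_Framing=14, EF_Roofing=20, EF_Plumbing rough-in=17, EF_HVAC install=29, EF_Insulation=27) = 29; EF_Drywall = 29+4 = 33
Expected project duration μ = 33 days. Critical path: Foundation → Electrical rough-in → HVAC install → Drywall.

Variance along critical path = 7.111 + 2.778 + 4.000 + 0.111 = 14.000; σ = 3.742 days.
D = μ + z·σ = 33 + 0.842·3.742 = 36.2 days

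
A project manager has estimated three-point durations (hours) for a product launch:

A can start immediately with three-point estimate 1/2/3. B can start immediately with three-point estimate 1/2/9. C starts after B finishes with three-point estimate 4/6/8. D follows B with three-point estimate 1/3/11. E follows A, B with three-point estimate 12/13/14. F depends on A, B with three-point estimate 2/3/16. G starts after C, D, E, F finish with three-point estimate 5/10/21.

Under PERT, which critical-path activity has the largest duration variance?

te_A = (1 + 4·2 + 3)/6 = 12/6 = 2; σ²_A = ((3−1)/6)² = 0.111
te_B = (1 + 4·2 + 9)/6 = 18/6 = 3; σ²_B = ((9−1)/6)² = 1.778
te_C = (4 + 4·6 + 8)/6 = 36/6 = 6; σ²_C = ((8−4)/6)² = 0.444
te_D = (1 + 4·3 + 11)/6 = 24/6 = 4; σ²_D = ((11−1)/6)² = 2.778
te_E = (12 + 4·13 + 14)/6 = 78/6 = 13; σ²_E = ((14−12)/6)² = 0.111
te_F = (2 + 4·3 + 16)/6 = 30/6 = 5; σ²_F = ((16−2)/6)² = 5.444
te_G = (5 + 4·10 + 21)/6 = 66/6 = 11; σ²_G = ((21−5)/6)² = 7.111

Forward pass:
ES_A = 0; EF_A = 2
ES_B = 0; EF_B = 3
ES_C = 3; EF_C = 3+6 = 9
ES_D = 3; EF_D = 3+4 = 7
ES_E = max(EF_A=2, EF_B=3) = 3; EF_E = 3+13 = 16
ES_F = max(EF_A=2, EF_B=3) = 3; EF_F = 3+5 = 8
ES_G = max(EF_C=9, EF_D=7, EF_E=16, EF_F=8) = 16; EF_G = 16+11 = 27
Expected project duration μ = 27 hours. Critical path: B → E → G.

Variances on critical path: σ²_B=1.778, σ²_E=0.111, σ²_G=7.111.
Largest is σ²_G = 7.111.

G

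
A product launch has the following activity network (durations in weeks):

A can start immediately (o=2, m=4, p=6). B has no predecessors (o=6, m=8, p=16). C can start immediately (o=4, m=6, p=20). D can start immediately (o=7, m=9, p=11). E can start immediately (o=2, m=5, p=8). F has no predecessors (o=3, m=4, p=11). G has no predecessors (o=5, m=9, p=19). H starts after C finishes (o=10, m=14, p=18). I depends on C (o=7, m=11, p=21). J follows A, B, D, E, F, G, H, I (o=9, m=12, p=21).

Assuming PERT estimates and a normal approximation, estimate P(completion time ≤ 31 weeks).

te_A = (2 + 4·4 + 6)/6 = 24/6 = 4; σ²_A = ((6−2)/6)² = 0.444
te_B = (6 + 4·8 + 16)/6 = 54/6 = 9; σ²_B = ((16−6)/6)² = 2.778
te_C = (4 + 4·6 + 20)/6 = 48/6 = 8; σ²_C = ((20−4)/6)² = 7.111
te_D = (7 + 4·9 + 11)/6 = 54/6 = 9; σ²_D = ((11−7)/6)² = 0.444
te_E = (2 + 4·5 + 8)/6 = 30/6 = 5; σ²_E = ((8−2)/6)² = 1.000
te_F = (3 + 4·4 + 11)/6 = 30/6 = 5; σ²_F = ((11−3)/6)² = 1.778
te_G = (5 + 4·9 + 19)/6 = 60/6 = 10; σ²_G = ((19−5)/6)² = 5.444
te_H = (10 + 4·14 + 18)/6 = 84/6 = 14; σ²_H = ((18−10)/6)² = 1.778
te_I = (7 + 4·11 + 21)/6 = 72/6 = 12; σ²_I = ((21−7)/6)² = 5.444
te_J = (9 + 4·12 + 21)/6 = 78/6 = 13; σ²_J = ((21−9)/6)² = 4.000

Forward pass:
ES_A = 0; EF_A = 4
ES_B = 0; EF_B = 9
ES_C = 0; EF_C = 8
ES_D = 0; EF_D = 9
ES_E = 0; EF_E = 5
ES_F = 0; EF_F = 5
ES_G = 0; EF_G = 10
ES_H = 8; EF_H = 8+14 = 22
ES_I = 8; EF_I = 8+12 = 20
ES_J = max(EF_A=4, EF_B=9, EF_D=9, EF_E=5, EF_F=5, EF_G=10, EF_H=22, EF_I=20) = 22; EF_J = 22+13 = 35
Expected project duration μ = 35 weeks. Critical path: C → H → J.

Variance along critical path = 7.111 + 1.778 + 4.000 = 12.889; σ = √12.889 = 3.590 weeks.
Z = (31 − 35) / 3.590 = -1.114
P(T ≤ 31) = Φ(-1.114) ≈ 0.133

0.133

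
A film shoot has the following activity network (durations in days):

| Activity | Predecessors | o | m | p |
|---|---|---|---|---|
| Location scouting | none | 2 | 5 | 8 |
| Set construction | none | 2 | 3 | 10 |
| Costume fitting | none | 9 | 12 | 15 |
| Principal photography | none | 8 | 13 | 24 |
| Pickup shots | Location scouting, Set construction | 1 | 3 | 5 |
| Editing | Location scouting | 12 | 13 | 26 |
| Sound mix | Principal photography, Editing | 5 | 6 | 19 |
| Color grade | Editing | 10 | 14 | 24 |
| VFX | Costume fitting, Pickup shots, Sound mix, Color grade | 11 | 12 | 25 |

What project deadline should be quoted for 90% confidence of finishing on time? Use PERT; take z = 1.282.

54.3 days

te_Location scouting = (2 + 4·5 + 8)/6 = 30/6 = 5; σ²_Location scouting = ((8−2)/6)² = 1.000
te_Set construction = (2 + 4·3 + 10)/6 = 24/6 = 4; σ²_Set construction = ((10−2)/6)² = 1.778
te_Costume fitting = (9 + 4·12 + 15)/6 = 72/6 = 12; σ²_Costume fitting = ((15−9)/6)² = 1.000
te_Principal photography = (8 + 4·13 + 24)/6 = 84/6 = 14; σ²_Principal photography = ((24−8)/6)² = 7.111
te_Pickup shots = (1 + 4·3 + 5)/6 = 18/6 = 3; σ²_Pickup shots = ((5−1)/6)² = 0.444
te_Editing = (12 + 4·13 + 26)/6 = 90/6 = 15; σ²_Editing = ((26−12)/6)² = 5.444
te_Sound mix = (5 + 4·6 + 19)/6 = 48/6 = 8; σ²_Sound mix = ((19−5)/6)² = 5.444
te_Color grade = (10 + 4·14 + 24)/6 = 90/6 = 15; σ²_Color grade = ((24−10)/6)² = 5.444
te_VFX = (11 + 4·12 + 25)/6 = 84/6 = 14; σ²_VFX = ((25−11)/6)² = 5.444

Forward pass:
ES_Location scouting = 0; EF_Location scouting = 5
ES_Set construction = 0; EF_Set construction = 4
ES_Costume fitting = 0; EF_Costume fitting = 12
ES_Principal photography = 0; EF_Principal photography = 14
ES_Pickup shots = max(EF_Location scouting=5, EF_Set construction=4) = 5; EF_Pickup shots = 5+3 = 8
ES_Editing = 5; EF_Editing = 5+15 = 20
ES_Sound mix = max(EF_Principal photography=14, EF_Editing=20) = 20; EF_Sound mix = 20+8 = 28
ES_Color grade = 20; EF_Color grade = 20+15 = 35
ES_VFX = max(EF_Costume fitting=12, EF_Pickup shots=8, EF_Sound mix=28, EF_Color grade=35) = 35; EF_VFX = 35+14 = 49
Expected project duration μ = 49 days. Critical path: Location scouting → Editing → Color grade → VFX.

Variance along critical path = 1.000 + 5.444 + 5.444 + 5.444 = 17.333; σ = 4.163 days.
D = μ + z·σ = 49 + 1.282·4.163 = 54.3 days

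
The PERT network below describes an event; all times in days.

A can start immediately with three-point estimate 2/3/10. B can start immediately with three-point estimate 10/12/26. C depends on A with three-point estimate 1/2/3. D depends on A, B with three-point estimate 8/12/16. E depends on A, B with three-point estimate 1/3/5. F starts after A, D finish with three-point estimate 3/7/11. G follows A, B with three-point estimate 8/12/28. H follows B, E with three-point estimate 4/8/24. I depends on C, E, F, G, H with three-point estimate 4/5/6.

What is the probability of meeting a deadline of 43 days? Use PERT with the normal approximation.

te_A = (2 + 4·3 + 10)/6 = 24/6 = 4; σ²_A = ((10−2)/6)² = 1.778
te_B = (10 + 4·12 + 26)/6 = 84/6 = 14; σ²_B = ((26−10)/6)² = 7.111
te_C = (1 + 4·2 + 3)/6 = 12/6 = 2; σ²_C = ((3−1)/6)² = 0.111
te_D = (8 + 4·12 + 16)/6 = 72/6 = 12; σ²_D = ((16−8)/6)² = 1.778
te_E = (1 + 4·3 + 5)/6 = 18/6 = 3; σ²_E = ((5−1)/6)² = 0.444
te_F = (3 + 4·7 + 11)/6 = 42/6 = 7; σ²_F = ((11−3)/6)² = 1.778
te_G = (8 + 4·12 + 28)/6 = 84/6 = 14; σ²_G = ((28−8)/6)² = 11.111
te_H = (4 + 4·8 + 24)/6 = 60/6 = 10; σ²_H = ((24−4)/6)² = 11.111
te_I = (4 + 4·5 + 6)/6 = 30/6 = 5; σ²_I = ((6−4)/6)² = 0.111

Forward pass:
ES_A = 0; EF_A = 4
ES_B = 0; EF_B = 14
ES_C = 4; EF_C = 4+2 = 6
ES_D = max(EF_A=4, EF_B=14) = 14; EF_D = 14+12 = 26
ES_E = max(EF_A=4, EF_B=14) = 14; EF_E = 14+3 = 17
ES_F = max(EF_A=4, EF_D=26) = 26; EF_F = 26+7 = 33
ES_G = max(EF_A=4, EF_B=14) = 14; EF_G = 14+14 = 28
ES_H = max(EF_B=14, EF_E=17) = 17; EF_H = 17+10 = 27
ES_I = max(EF_C=6, EF_E=17, EF_F=33, EF_G=28, EF_H=27) = 33; EF_I = 33+5 = 38
Expected project duration μ = 38 days. Critical path: B → D → F → I.

Variance along critical path = 7.111 + 1.778 + 1.778 + 0.111 = 10.778; σ = √10.778 = 3.283 days.
Z = (43 − 38) / 3.283 = 1.523
P(T ≤ 43) = Φ(1.523) ≈ 0.936

0.936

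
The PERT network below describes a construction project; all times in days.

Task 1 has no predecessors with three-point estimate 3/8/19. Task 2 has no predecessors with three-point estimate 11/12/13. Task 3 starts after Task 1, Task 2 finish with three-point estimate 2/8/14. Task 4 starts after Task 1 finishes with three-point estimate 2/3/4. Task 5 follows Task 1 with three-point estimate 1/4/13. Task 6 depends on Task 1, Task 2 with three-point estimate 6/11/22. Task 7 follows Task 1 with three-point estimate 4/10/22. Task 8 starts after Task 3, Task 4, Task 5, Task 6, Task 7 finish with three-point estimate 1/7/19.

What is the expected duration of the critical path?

32 days

te_Task 1 = (3 + 4·8 + 19)/6 = 54/6 = 9
te_Task 2 = (11 + 4·12 + 13)/6 = 72/6 = 12
te_Task 3 = (2 + 4·8 + 14)/6 = 48/6 = 8
te_Task 4 = (2 + 4·3 + 4)/6 = 18/6 = 3
te_Task 5 = (1 + 4·4 + 13)/6 = 30/6 = 5
te_Task 6 = (6 + 4·11 + 22)/6 = 72/6 = 12
te_Task 7 = (4 + 4·10 + 22)/6 = 66/6 = 11
te_Task 8 = (1 + 4·7 + 19)/6 = 48/6 = 8

Forward pass:
ES_Task 1 = 0; EF_Task 1 = 9
ES_Task 2 = 0; EF_Task 2 = 12
ES_Task 3 = max(EF_Task 1=9, EF_Task 2=12) = 12; EF_Task 3 = 12+8 = 20
ES_Task 4 = 9; EF_Task 4 = 9+3 = 12
ES_Task 5 = 9; EF_Task 5 = 9+5 = 14
ES_Task 6 = max(EF_Task 1=9, EF_Task 2=12) = 12; EF_Task 6 = 12+12 = 24
ES_Task 7 = 9; EF_Task 7 = 9+11 = 20
ES_Task 8 = max(EF_Task 3=20, EF_Task 4=12, EF_Task 5=14, EF_Task 6=24, EF_Task 7=20) = 24; EF_Task 8 = 24+8 = 32
Expected project duration μ = 32 days. Critical path: Task 2 → Task 6 → Task 8.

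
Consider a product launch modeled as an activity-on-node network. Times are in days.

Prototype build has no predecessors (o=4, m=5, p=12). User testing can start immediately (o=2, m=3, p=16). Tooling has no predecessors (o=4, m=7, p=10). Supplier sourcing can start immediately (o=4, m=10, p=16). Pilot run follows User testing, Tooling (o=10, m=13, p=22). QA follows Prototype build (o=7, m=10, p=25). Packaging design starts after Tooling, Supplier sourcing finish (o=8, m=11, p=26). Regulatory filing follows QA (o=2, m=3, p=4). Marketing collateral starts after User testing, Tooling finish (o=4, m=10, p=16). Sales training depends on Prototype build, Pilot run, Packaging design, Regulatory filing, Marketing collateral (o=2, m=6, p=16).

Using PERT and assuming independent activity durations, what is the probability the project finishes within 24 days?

te_Prototype build = (4 + 4·5 + 12)/6 = 36/6 = 6; σ²_Prototype build = ((12−4)/6)² = 1.778
te_User testing = (2 + 4·3 + 16)/6 = 30/6 = 5; σ²_User testing = ((16−2)/6)² = 5.444
te_Tooling = (4 + 4·7 + 10)/6 = 42/6 = 7; σ²_Tooling = ((10−4)/6)² = 1.000
te_Supplier sourcing = (4 + 4·10 + 16)/6 = 60/6 = 10; σ²_Supplier sourcing = ((16−4)/6)² = 4.000
te_Pilot run = (10 + 4·13 + 22)/6 = 84/6 = 14; σ²_Pilot run = ((22−10)/6)² = 4.000
te_QA = (7 + 4·10 + 25)/6 = 72/6 = 12; σ²_QA = ((25−7)/6)² = 9.000
te_Packaging design = (8 + 4·11 + 26)/6 = 78/6 = 13; σ²_Packaging design = ((26−8)/6)² = 9.000
te_Regulatory filing = (2 + 4·3 + 4)/6 = 18/6 = 3; σ²_Regulatory filing = ((4−2)/6)² = 0.111
te_Marketing collateral = (4 + 4·10 + 16)/6 = 60/6 = 10; σ²_Marketing collateral = ((16−4)/6)² = 4.000
te_Sales training = (2 + 4·6 + 16)/6 = 42/6 = 7; σ²_Sales training = ((16−2)/6)² = 5.444

Forward pass:
ES_Prototype build = 0; EF_Prototype build = 6
ES_User testing = 0; EF_User testing = 5
ES_Tooling = 0; EF_Tooling = 7
ES_Supplier sourcing = 0; EF_Supplier sourcing = 10
ES_Pilot run = max(EF_User testing=5, EF_Tooling=7) = 7; EF_Pilot run = 7+14 = 21
ES_QA = 6; EF_QA = 6+12 = 18
ES_Packaging design = max(EF_Tooling=7, EF_Supplier sourcing=10) = 10; EF_Packaging design = 10+13 = 23
ES_Regulatory filing = 18; EF_Regulatory filing = 18+3 = 21
ES_Marketing collateral = max(EF_User testing=5, EF_Tooling=7) = 7; EF_Marketing collateral = 7+10 = 17
ES_Sales training = max(EF_Prototype build=6, EF_Pilot run=21, EF_Packaging design=23, EF_Regulatory filing=21, EF_Marketing collateral=17) = 23; EF_Sales training = 23+7 = 30
Expected project duration μ = 30 days. Critical path: Supplier sourcing → Packaging design → Sales training.

Variance along critical path = 4.000 + 9.000 + 5.444 = 18.444; σ = √18.444 = 4.295 days.
Z = (24 − 30) / 4.295 = -1.397
P(T ≤ 24) = Φ(-1.397) ≈ 0.081

0.081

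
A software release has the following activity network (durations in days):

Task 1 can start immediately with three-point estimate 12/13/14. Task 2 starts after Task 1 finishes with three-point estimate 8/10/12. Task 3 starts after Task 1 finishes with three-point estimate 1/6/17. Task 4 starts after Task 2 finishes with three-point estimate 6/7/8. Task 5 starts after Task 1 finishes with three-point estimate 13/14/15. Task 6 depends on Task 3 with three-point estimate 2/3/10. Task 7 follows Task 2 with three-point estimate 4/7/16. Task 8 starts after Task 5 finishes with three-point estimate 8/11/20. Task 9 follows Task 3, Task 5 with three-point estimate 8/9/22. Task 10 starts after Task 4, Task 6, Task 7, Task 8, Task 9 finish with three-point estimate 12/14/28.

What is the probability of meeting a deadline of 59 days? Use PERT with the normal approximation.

0.883

te_Task 1 = (12 + 4·13 + 14)/6 = 78/6 = 13; σ²_Task 1 = ((14−12)/6)² = 0.111
te_Task 2 = (8 + 4·10 + 12)/6 = 60/6 = 10; σ²_Task 2 = ((12−8)/6)² = 0.444
te_Task 3 = (1 + 4·6 + 17)/6 = 42/6 = 7; σ²_Task 3 = ((17−1)/6)² = 7.111
te_Task 4 = (6 + 4·7 + 8)/6 = 42/6 = 7; σ²_Task 4 = ((8−6)/6)² = 0.111
te_Task 5 = (13 + 4·14 + 15)/6 = 84/6 = 14; σ²_Task 5 = ((15−13)/6)² = 0.111
te_Task 6 = (2 + 4·3 + 10)/6 = 24/6 = 4; σ²_Task 6 = ((10−2)/6)² = 1.778
te_Task 7 = (4 + 4·7 + 16)/6 = 48/6 = 8; σ²_Task 7 = ((16−4)/6)² = 4.000
te_Task 8 = (8 + 4·11 + 20)/6 = 72/6 = 12; σ²_Task 8 = ((20−8)/6)² = 4.000
te_Task 9 = (8 + 4·9 + 22)/6 = 66/6 = 11; σ²_Task 9 = ((22−8)/6)² = 5.444
te_Task 10 = (12 + 4·14 + 28)/6 = 96/6 = 16; σ²_Task 10 = ((28−12)/6)² = 7.111

Forward pass:
ES_Task 1 = 0; EF_Task 1 = 13
ES_Task 2 = 13; EF_Task 2 = 13+10 = 23
ES_Task 3 = 13; EF_Task 3 = 13+7 = 20
ES_Task 4 = 23; EF_Task 4 = 23+7 = 30
ES_Task 5 = 13; EF_Task 5 = 13+14 = 27
ES_Task 6 = 20; EF_Task 6 = 20+4 = 24
ES_Task 7 = 23; EF_Task 7 = 23+8 = 31
ES_Task 8 = 27; EF_Task 8 = 27+12 = 39
ES_Task 9 = max(EF_Task 3=20, EF_Task 5=27) = 27; EF_Task 9 = 27+11 = 38
ES_Task 10 = max(EF_Task 4=30, EF_Task 6=24, EF_Task 7=31, EF_Task 8=39, EF_Task 9=38) = 39; EF_Task 10 = 39+16 = 55
Expected project duration μ = 55 days. Critical path: Task 1 → Task 5 → Task 8 → Task 10.

Variance along critical path = 0.111 + 0.111 + 4.000 + 7.111 = 11.333; σ = √11.333 = 3.367 days.
Z = (59 − 55) / 3.367 = 1.188
P(T ≤ 59) = Φ(1.188) ≈ 0.883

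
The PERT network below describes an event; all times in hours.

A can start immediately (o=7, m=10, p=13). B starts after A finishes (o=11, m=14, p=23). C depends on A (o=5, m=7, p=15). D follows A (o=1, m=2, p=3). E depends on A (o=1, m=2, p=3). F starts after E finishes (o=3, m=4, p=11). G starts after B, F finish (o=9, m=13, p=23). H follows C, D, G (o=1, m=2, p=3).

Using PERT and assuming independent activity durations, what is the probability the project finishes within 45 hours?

te_A = (7 + 4·10 + 13)/6 = 60/6 = 10; σ²_A = ((13−7)/6)² = 1.000
te_B = (11 + 4·14 + 23)/6 = 90/6 = 15; σ²_B = ((23−11)/6)² = 4.000
te_C = (5 + 4·7 + 15)/6 = 48/6 = 8; σ²_C = ((15−5)/6)² = 2.778
te_D = (1 + 4·2 + 3)/6 = 12/6 = 2; σ²_D = ((3−1)/6)² = 0.111
te_E = (1 + 4·2 + 3)/6 = 12/6 = 2; σ²_E = ((3−1)/6)² = 0.111
te_F = (3 + 4·4 + 11)/6 = 30/6 = 5; σ²_F = ((11−3)/6)² = 1.778
te_G = (9 + 4·13 + 23)/6 = 84/6 = 14; σ²_G = ((23−9)/6)² = 5.444
te_H = (1 + 4·2 + 3)/6 = 12/6 = 2; σ²_H = ((3−1)/6)² = 0.111

Forward pass:
ES_A = 0; EF_A = 10
ES_B = 10; EF_B = 10+15 = 25
ES_C = 10; EF_C = 10+8 = 18
ES_D = 10; EF_D = 10+2 = 12
ES_E = 10; EF_E = 10+2 = 12
ES_F = 12; EF_F = 12+5 = 17
ES_G = max(EF_B=25, EF_F=17) = 25; EF_G = 25+14 = 39
ES_H = max(EF_C=18, EF_D=12, EF_G=39) = 39; EF_H = 39+2 = 41
Expected project duration μ = 41 hours. Critical path: A → B → G → H.

Variance along critical path = 1.000 + 4.000 + 5.444 + 0.111 = 10.556; σ = √10.556 = 3.249 hours.
Z = (45 − 41) / 3.249 = 1.231
P(T ≤ 45) = Φ(1.231) ≈ 0.891

0.891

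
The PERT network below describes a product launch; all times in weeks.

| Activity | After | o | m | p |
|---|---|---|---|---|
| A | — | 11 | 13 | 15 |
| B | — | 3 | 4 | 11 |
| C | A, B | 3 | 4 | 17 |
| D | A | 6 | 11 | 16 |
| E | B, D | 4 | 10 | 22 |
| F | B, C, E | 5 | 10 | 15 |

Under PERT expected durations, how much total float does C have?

te_A = (11 + 4·13 + 15)/6 = 78/6 = 13
te_B = (3 + 4·4 + 11)/6 = 30/6 = 5
te_C = (3 + 4·4 + 17)/6 = 36/6 = 6
te_D = (6 + 4·11 + 16)/6 = 66/6 = 11
te_E = (4 + 4·10 + 22)/6 = 66/6 = 11
te_F = (5 + 4·10 + 15)/6 = 60/6 = 10

Forward pass:
ES_A = 0; EF_A = 13
ES_B = 0; EF_B = 5
ES_C = max(EF_A=13, EF_B=5) = 13; EF_C = 13+6 = 19
ES_D = 13; EF_D = 13+11 = 24
ES_E = max(EF_B=5, EF_D=24) = 24; EF_E = 24+11 = 35
ES_F = max(EF_B=5, EF_C=19, EF_E=35) = 35; EF_F = 35+10 = 45
Expected project duration μ = 45 weeks. Critical path: A → D → E → F.

Backward pass:
LF_F = 45; LS_F = 45−10 = 35
LF_E = LS_F = 35; LS_E = 35−11 = 24
LF_D = LS_E = 24; LS_D = 24−11 = 13
LF_C = LS_F = 35; LS_C = 35−6 = 29
LF_B = min(LS_C=29, LS_E=24, LS_F=35) = 24; LS_B = 24−5 = 19
LF_A = min(LS_C=29, LS_D=13) = 13; LS_A = 13−13 = 0
Slack_C = LS_C − ES_C = 29 − 13 = 16

16 weeks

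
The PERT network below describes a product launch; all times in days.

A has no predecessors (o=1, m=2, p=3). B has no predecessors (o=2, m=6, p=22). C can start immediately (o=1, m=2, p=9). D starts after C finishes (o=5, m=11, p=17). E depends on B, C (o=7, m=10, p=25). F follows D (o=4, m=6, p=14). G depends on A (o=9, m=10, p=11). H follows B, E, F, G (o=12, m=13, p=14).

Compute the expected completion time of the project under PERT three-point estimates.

34 days

te_A = (1 + 4·2 + 3)/6 = 12/6 = 2
te_B = (2 + 4·6 + 22)/6 = 48/6 = 8
te_C = (1 + 4·2 + 9)/6 = 18/6 = 3
te_D = (5 + 4·11 + 17)/6 = 66/6 = 11
te_E = (7 + 4·10 + 25)/6 = 72/6 = 12
te_F = (4 + 4·6 + 14)/6 = 42/6 = 7
te_G = (9 + 4·10 + 11)/6 = 60/6 = 10
te_H = (12 + 4·13 + 14)/6 = 78/6 = 13

Forward pass:
ES_A = 0; EF_A = 2
ES_B = 0; EF_B = 8
ES_C = 0; EF_C = 3
ES_D = 3; EF_D = 3+11 = 14
ES_E = max(EF_B=8, EF_C=3) = 8; EF_E = 8+12 = 20
ES_F = 14; EF_F = 14+7 = 21
ES_G = 2; EF_G = 2+10 = 12
ES_H = max(EF_B=8, EF_E=20, EF_F=21, EF_G=12) = 21; EF_H = 21+13 = 34
Expected project duration μ = 34 days. Critical path: C → D → F → H.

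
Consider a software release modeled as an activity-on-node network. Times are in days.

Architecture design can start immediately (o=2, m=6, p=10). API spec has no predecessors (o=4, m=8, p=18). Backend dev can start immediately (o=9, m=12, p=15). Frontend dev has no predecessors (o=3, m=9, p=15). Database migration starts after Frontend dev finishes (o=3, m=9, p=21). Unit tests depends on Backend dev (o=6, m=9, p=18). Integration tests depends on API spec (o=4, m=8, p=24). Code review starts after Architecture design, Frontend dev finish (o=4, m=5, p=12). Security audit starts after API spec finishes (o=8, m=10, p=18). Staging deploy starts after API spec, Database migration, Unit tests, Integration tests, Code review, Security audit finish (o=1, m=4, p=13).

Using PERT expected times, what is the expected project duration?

27 days

te_Architecture design = (2 + 4·6 + 10)/6 = 36/6 = 6
te_API spec = (4 + 4·8 + 18)/6 = 54/6 = 9
te_Backend dev = (9 + 4·12 + 15)/6 = 72/6 = 12
te_Frontend dev = (3 + 4·9 + 15)/6 = 54/6 = 9
te_Database migration = (3 + 4·9 + 21)/6 = 60/6 = 10
te_Unit tests = (6 + 4·9 + 18)/6 = 60/6 = 10
te_Integration tests = (4 + 4·8 + 24)/6 = 60/6 = 10
te_Code review = (4 + 4·5 + 12)/6 = 36/6 = 6
te_Security audit = (8 + 4·10 + 18)/6 = 66/6 = 11
te_Staging deploy = (1 + 4·4 + 13)/6 = 30/6 = 5

Forward pass:
ES_Architecture design = 0; EF_Architecture design = 6
ES_API spec = 0; EF_API spec = 9
ES_Backend dev = 0; EF_Backend dev = 12
ES_Frontend dev = 0; EF_Frontend dev = 9
ES_Database migration = 9; EF_Database migration = 9+10 = 19
ES_Unit tests = 12; EF_Unit tests = 12+10 = 22
ES_Integration tests = 9; EF_Integration tests = 9+10 = 19
ES_Code review = max(EF_Architecture design=6, EF_Frontend dev=9) = 9; EF_Code review = 9+6 = 15
ES_Security audit = 9; EF_Security audit = 9+11 = 20
ES_Staging deploy = max(EF_API spec=9, EF_Database migration=19, EF_Unit tests=22, EF_Integration tests=19, EF_Code review=15, EF_Security audit=20) = 22; EF_Staging deploy = 22+5 = 27
Expected project duration μ = 27 days. Critical path: Backend dev → Unit tests → Staging deploy.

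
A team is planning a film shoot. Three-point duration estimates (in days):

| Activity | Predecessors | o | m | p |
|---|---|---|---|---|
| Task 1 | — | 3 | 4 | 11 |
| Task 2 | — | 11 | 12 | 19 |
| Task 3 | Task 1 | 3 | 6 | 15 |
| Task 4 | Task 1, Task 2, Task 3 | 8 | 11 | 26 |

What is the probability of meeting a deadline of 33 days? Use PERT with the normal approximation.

te_Task 1 = (3 + 4·4 + 11)/6 = 30/6 = 5; σ²_Task 1 = ((11−3)/6)² = 1.778
te_Task 2 = (11 + 4·12 + 19)/6 = 78/6 = 13; σ²_Task 2 = ((19−11)/6)² = 1.778
te_Task 3 = (3 + 4·6 + 15)/6 = 42/6 = 7; σ²_Task 3 = ((15−3)/6)² = 4.000
te_Task 4 = (8 + 4·11 + 26)/6 = 78/6 = 13; σ²_Task 4 = ((26−8)/6)² = 9.000

Forward pass:
ES_Task 1 = 0; EF_Task 1 = 5
ES_Task 2 = 0; EF_Task 2 = 13
ES_Task 3 = 5; EF_Task 3 = 5+7 = 12
ES_Task 4 = max(EF_Task 1=5, EF_Task 2=13, EF_Task 3=12) = 13; EF_Task 4 = 13+13 = 26
Expected project duration μ = 26 days. Critical path: Task 2 → Task 4.

Variance along critical path = 1.778 + 9.000 = 10.778; σ = √10.778 = 3.283 days.
Z = (33 − 26) / 3.283 = 2.132
P(T ≤ 33) = Φ(2.132) ≈ 0.984

0.984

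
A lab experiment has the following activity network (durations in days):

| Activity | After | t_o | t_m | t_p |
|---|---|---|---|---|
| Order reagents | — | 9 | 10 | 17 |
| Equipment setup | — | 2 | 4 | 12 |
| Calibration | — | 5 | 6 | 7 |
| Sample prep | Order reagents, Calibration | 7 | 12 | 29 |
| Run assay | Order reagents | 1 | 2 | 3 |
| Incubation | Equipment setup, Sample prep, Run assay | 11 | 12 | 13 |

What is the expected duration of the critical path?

37 days

te_Order reagents = (9 + 4·10 + 17)/6 = 66/6 = 11
te_Equipment setup = (2 + 4·4 + 12)/6 = 30/6 = 5
te_Calibration = (5 + 4·6 + 7)/6 = 36/6 = 6
te_Sample prep = (7 + 4·12 + 29)/6 = 84/6 = 14
te_Run assay = (1 + 4·2 + 3)/6 = 12/6 = 2
te_Incubation = (11 + 4·12 + 13)/6 = 72/6 = 12

Forward pass:
ES_Order reagents = 0; EF_Order reagents = 11
ES_Equipment setup = 0; EF_Equipment setup = 5
ES_Calibration = 0; EF_Calibration = 6
ES_Sample prep = max(EF_Order reagents=11, EF_Calibration=6) = 11; EF_Sample prep = 11+14 = 25
ES_Run assay = 11; EF_Run assay = 11+2 = 13
ES_Incubation = max(EF_Equipment setup=5, EF_Sample prep=25, EF_Run assay=13) = 25; EF_Incubation = 25+12 = 37
Expected project duration μ = 37 days. Critical path: Order reagents → Sample prep → Incubation.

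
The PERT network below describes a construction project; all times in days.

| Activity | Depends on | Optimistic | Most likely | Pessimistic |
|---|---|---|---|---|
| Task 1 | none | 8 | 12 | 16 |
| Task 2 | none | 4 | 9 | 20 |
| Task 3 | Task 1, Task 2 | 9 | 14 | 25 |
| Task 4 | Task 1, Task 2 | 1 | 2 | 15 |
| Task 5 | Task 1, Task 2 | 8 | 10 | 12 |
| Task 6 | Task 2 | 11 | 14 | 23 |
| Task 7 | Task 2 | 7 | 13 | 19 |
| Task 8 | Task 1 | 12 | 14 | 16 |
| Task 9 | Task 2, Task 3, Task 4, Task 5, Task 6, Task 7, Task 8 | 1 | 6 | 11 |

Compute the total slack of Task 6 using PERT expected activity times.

te_Task 1 = (8 + 4·12 + 16)/6 = 72/6 = 12
te_Task 2 = (4 + 4·9 + 20)/6 = 60/6 = 10
te_Task 3 = (9 + 4·14 + 25)/6 = 90/6 = 15
te_Task 4 = (1 + 4·2 + 15)/6 = 24/6 = 4
te_Task 5 = (8 + 4·10 + 12)/6 = 60/6 = 10
te_Task 6 = (11 + 4·14 + 23)/6 = 90/6 = 15
te_Task 7 = (7 + 4·13 + 19)/6 = 78/6 = 13
te_Task 8 = (12 + 4·14 + 16)/6 = 84/6 = 14
te_Task 9 = (1 + 4·6 + 11)/6 = 36/6 = 6

Forward pass:
ES_Task 1 = 0; EF_Task 1 = 12
ES_Task 2 = 0; EF_Task 2 = 10
ES_Task 3 = max(EF_Task 1=12, EF_Task 2=10) = 12; EF_Task 3 = 12+15 = 27
ES_Task 4 = max(EF_Task 1=12, EF_Task 2=10) = 12; EF_Task 4 = 12+4 = 16
ES_Task 5 = max(EF_Task 1=12, EF_Task 2=10) = 12; EF_Task 5 = 12+10 = 22
ES_Task 6 = 10; EF_Task 6 = 10+15 = 25
ES_Task 7 = 10; EF_Task 7 = 10+13 = 23
ES_Task 8 = 12; EF_Task 8 = 12+14 = 26
ES_Task 9 = max(EF_Task 2=10, EF_Task 3=27, EF_Task 4=16, EF_Task 5=22, EF_Task 6=25, EF_Task 7=23, EF_Task 8=26) = 27; EF_Task 9 = 27+6 = 33
Expected project duration μ = 33 days. Critical path: Task 1 → Task 3 → Task 9.

Backward pass:
LF_Task 9 = 33; LS_Task 9 = 33−6 = 27
LF_Task 8 = LS_Task 9 = 27; LS_Task 8 = 27−14 = 13
LF_Task 7 = LS_Task 9 = 27; LS_Task 7 = 27−13 = 14
LF_Task 6 = LS_Task 9 = 27; LS_Task 6 = 27−15 = 12
LF_Task 5 = LS_Task 9 = 27; LS_Task 5 = 27−10 = 17
LF_Task 4 = LS_Task 9 = 27; LS_Task 4 = 27−4 = 23
LF_Task 3 = LS_Task 9 = 27; LS_Task 3 = 27−15 = 12
LF_Task 2 = min(LS_Task 3=12, LS_Task 4=23, LS_Task 5=17, LS_Task 6=12, LS_Task 7=14, LS_Task 9=27) = 12; LS_Task 2 = 12−10 = 2
LF_Task 1 = min(LS_Task 3=12, LS_Task 4=23, LS_Task 5=17, LS_Task 8=13) = 12; LS_Task 1 = 12−12 = 0
Slack_Task 6 = LS_Task 6 − ES_Task 6 = 12 − 10 = 2

2 days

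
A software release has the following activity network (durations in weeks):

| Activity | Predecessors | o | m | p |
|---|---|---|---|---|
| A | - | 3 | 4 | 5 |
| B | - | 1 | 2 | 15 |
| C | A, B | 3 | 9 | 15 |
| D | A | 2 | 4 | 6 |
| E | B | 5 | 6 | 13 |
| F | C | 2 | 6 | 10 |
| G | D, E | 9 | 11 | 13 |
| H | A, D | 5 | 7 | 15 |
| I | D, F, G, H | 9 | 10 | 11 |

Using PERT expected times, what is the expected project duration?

32 weeks

te_A = (3 + 4·4 + 5)/6 = 24/6 = 4
te_B = (1 + 4·2 + 15)/6 = 24/6 = 4
te_C = (3 + 4·9 + 15)/6 = 54/6 = 9
te_D = (2 + 4·4 + 6)/6 = 24/6 = 4
te_E = (5 + 4·6 + 13)/6 = 42/6 = 7
te_F = (2 + 4·6 + 10)/6 = 36/6 = 6
te_G = (9 + 4·11 + 13)/6 = 66/6 = 11
te_H = (5 + 4·7 + 15)/6 = 48/6 = 8
te_I = (9 + 4·10 + 11)/6 = 60/6 = 10

Forward pass:
ES_A = 0; EF_A = 4
ES_B = 0; EF_B = 4
ES_C = max(EF_A=4, EF_B=4) = 4; EF_C = 4+9 = 13
ES_D = 4; EF_D = 4+4 = 8
ES_E = 4; EF_E = 4+7 = 11
ES_F = 13; EF_F = 13+6 = 19
ES_G = max(EF_D=8, EF_E=11) = 11; EF_G = 11+11 = 22
ES_H = max(EF_A=4, EF_D=8) = 8; EF_H = 8+8 = 16
ES_I = max(EF_D=8, EF_F=19, EF_G=22, EF_H=16) = 22; EF_I = 22+10 = 32
Expected project duration μ = 32 weeks. Critical path: B → E → G → I.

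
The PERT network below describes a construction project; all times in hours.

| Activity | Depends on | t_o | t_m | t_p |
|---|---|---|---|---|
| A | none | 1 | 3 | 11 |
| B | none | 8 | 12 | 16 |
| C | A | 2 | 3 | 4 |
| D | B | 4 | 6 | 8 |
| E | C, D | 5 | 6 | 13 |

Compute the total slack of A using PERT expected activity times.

11 hours

te_A = (1 + 4·3 + 11)/6 = 24/6 = 4
te_B = (8 + 4·12 + 16)/6 = 72/6 = 12
te_C = (2 + 4·3 + 4)/6 = 18/6 = 3
te_D = (4 + 4·6 + 8)/6 = 36/6 = 6
te_E = (5 + 4·6 + 13)/6 = 42/6 = 7

Forward pass:
ES_A = 0; EF_A = 4
ES_B = 0; EF_B = 12
ES_C = 4; EF_C = 4+3 = 7
ES_D = 12; EF_D = 12+6 = 18
ES_E = max(EF_C=7, EF_D=18) = 18; EF_E = 18+7 = 25
Expected project duration μ = 25 hours. Critical path: B → D → E.

Backward pass:
LF_E = 25; LS_E = 25−7 = 18
LF_D = LS_E = 18; LS_D = 18−6 = 12
LF_C = LS_E = 18; LS_C = 18−3 = 15
LF_B = LS_D = 12; LS_B = 12−12 = 0
LF_A = LS_C = 15; LS_A = 15−4 = 11
Slack_A = LS_A − ES_A = 11 − 0 = 11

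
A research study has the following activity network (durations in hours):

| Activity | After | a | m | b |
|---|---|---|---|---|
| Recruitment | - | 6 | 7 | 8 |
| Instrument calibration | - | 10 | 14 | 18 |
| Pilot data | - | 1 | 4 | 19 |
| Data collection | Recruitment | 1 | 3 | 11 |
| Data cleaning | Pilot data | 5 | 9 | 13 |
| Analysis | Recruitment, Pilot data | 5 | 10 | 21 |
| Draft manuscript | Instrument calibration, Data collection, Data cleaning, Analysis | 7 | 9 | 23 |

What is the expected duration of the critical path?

te_Recruitment = (6 + 4·7 + 8)/6 = 42/6 = 7
te_Instrument calibration = (10 + 4·14 + 18)/6 = 84/6 = 14
te_Pilot data = (1 + 4·4 + 19)/6 = 36/6 = 6
te_Data collection = (1 + 4·3 + 11)/6 = 24/6 = 4
te_Data cleaning = (5 + 4·9 + 13)/6 = 54/6 = 9
te_Analysis = (5 + 4·10 + 21)/6 = 66/6 = 11
te_Draft manuscript = (7 + 4·9 + 23)/6 = 66/6 = 11

Forward pass:
ES_Recruitment = 0; EF_Recruitment = 7
ES_Instrument calibration = 0; EF_Instrument calibration = 14
ES_Pilot data = 0; EF_Pilot data = 6
ES_Data collection = 7; EF_Data collection = 7+4 = 11
ES_Data cleaning = 6; EF_Data cleaning = 6+9 = 15
ES_Analysis = max(EF_Recruitment=7, EF_Pilot data=6) = 7; EF_Analysis = 7+11 = 18
ES_Draft manuscript = max(EF_Instrument calibration=14, EF_Data collection=11, EF_Data cleaning=15, EF_Analysis=18) = 18; EF_Draft manuscript = 18+11 = 29
Expected project duration μ = 29 hours. Critical path: Recruitment → Analysis → Draft manuscript.

29 hours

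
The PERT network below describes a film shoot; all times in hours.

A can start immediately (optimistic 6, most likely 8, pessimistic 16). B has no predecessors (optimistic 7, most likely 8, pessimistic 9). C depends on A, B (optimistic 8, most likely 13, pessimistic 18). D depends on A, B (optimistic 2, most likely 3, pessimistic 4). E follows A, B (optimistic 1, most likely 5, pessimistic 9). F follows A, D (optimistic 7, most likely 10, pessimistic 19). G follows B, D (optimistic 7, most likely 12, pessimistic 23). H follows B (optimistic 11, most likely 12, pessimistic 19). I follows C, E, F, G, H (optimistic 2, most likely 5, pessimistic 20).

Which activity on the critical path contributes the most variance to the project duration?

I

te_A = (6 + 4·8 + 16)/6 = 54/6 = 9; σ²_A = ((16−6)/6)² = 2.778
te_B = (7 + 4·8 + 9)/6 = 48/6 = 8; σ²_B = ((9−7)/6)² = 0.111
te_C = (8 + 4·13 + 18)/6 = 78/6 = 13; σ²_C = ((18−8)/6)² = 2.778
te_D = (2 + 4·3 + 4)/6 = 18/6 = 3; σ²_D = ((4−2)/6)² = 0.111
te_E = (1 + 4·5 + 9)/6 = 30/6 = 5; σ²_E = ((9−1)/6)² = 1.778
te_F = (7 + 4·10 + 19)/6 = 66/6 = 11; σ²_F = ((19−7)/6)² = 4.000
te_G = (7 + 4·12 + 23)/6 = 78/6 = 13; σ²_G = ((23−7)/6)² = 7.111
te_H = (11 + 4·12 + 19)/6 = 78/6 = 13; σ²_H = ((19−11)/6)² = 1.778
te_I = (2 + 4·5 + 20)/6 = 42/6 = 7; σ²_I = ((20−2)/6)² = 9.000

Forward pass:
ES_A = 0; EF_A = 9
ES_B = 0; EF_B = 8
ES_C = max(EF_A=9, EF_B=8) = 9; EF_C = 9+13 = 22
ES_D = max(EF_A=9, EF_B=8) = 9; EF_D = 9+3 = 12
ES_E = max(EF_A=9, EF_B=8) = 9; EF_E = 9+5 = 14
ES_F = max(EF_A=9, EF_D=12) = 12; EF_F = 12+11 = 23
ES_G = max(EF_B=8, EF_D=12) = 12; EF_G = 12+13 = 25
ES_H = 8; EF_H = 8+13 = 21
ES_I = max(EF_C=22, EF_E=14, EF_F=23, EF_G=25, EF_H=21) = 25; EF_I = 25+7 = 32
Expected project duration μ = 32 hours. Critical path: A → D → G → I.

Variances on critical path: σ²_A=2.778, σ²_D=0.111, σ²_G=7.111, σ²_I=9.000.
Largest is σ²_I = 9.000.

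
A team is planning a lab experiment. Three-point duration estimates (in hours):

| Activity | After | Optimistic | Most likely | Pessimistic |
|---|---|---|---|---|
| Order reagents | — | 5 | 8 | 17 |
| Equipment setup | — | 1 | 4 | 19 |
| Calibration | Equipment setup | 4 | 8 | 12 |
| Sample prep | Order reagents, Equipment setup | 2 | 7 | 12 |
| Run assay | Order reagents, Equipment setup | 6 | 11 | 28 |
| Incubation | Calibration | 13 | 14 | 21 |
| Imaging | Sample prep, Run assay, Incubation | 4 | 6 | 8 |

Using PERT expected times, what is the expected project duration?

te_Order reagents = (5 + 4·8 + 17)/6 = 54/6 = 9
te_Equipment setup = (1 + 4·4 + 19)/6 = 36/6 = 6
te_Calibration = (4 + 4·8 + 12)/6 = 48/6 = 8
te_Sample prep = (2 + 4·7 + 12)/6 = 42/6 = 7
te_Run assay = (6 + 4·11 + 28)/6 = 78/6 = 13
te_Incubation = (13 + 4·14 + 21)/6 = 90/6 = 15
te_Imaging = (4 + 4·6 + 8)/6 = 36/6 = 6

Forward pass:
ES_Order reagents = 0; EF_Order reagents = 9
ES_Equipment setup = 0; EF_Equipment setup = 6
ES_Calibration = 6; EF_Calibration = 6+8 = 14
ES_Sample prep = max(EF_Order reagents=9, EF_Equipment setup=6) = 9; EF_Sample prep = 9+7 = 16
ES_Run assay = max(EF_Order reagents=9, EF_Equipment setup=6) = 9; EF_Run assay = 9+13 = 22
ES_Incubation = 14; EF_Incubation = 14+15 = 29
ES_Imaging = max(EF_Sample prep=16, EF_Run assay=22, EF_Incubation=29) = 29; EF_Imaging = 29+6 = 35
Expected project duration μ = 35 hours. Critical path: Equipment setup → Calibration → Incubation → Imaging.

35 hours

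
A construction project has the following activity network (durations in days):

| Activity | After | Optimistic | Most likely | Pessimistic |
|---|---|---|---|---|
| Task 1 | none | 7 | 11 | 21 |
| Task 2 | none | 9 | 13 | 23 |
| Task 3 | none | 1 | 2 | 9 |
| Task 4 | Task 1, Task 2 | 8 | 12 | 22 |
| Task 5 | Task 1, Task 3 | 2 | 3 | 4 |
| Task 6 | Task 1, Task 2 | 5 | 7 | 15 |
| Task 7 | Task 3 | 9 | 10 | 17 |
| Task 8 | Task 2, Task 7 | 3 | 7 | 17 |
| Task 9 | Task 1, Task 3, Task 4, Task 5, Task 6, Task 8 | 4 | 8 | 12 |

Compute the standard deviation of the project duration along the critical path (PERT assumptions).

3.56 days

te_Task 1 = (7 + 4·11 + 21)/6 = 72/6 = 12; σ²_Task 1 = ((21−7)/6)² = 5.444
te_Task 2 = (9 + 4·13 + 23)/6 = 84/6 = 14; σ²_Task 2 = ((23−9)/6)² = 5.444
te_Task 3 = (1 + 4·2 + 9)/6 = 18/6 = 3; σ²_Task 3 = ((9−1)/6)² = 1.778
te_Task 4 = (8 + 4·12 + 22)/6 = 78/6 = 13; σ²_Task 4 = ((22−8)/6)² = 5.444
te_Task 5 = (2 + 4·3 + 4)/6 = 18/6 = 3; σ²_Task 5 = ((4−2)/6)² = 0.111
te_Task 6 = (5 + 4·7 + 15)/6 = 48/6 = 8; σ²_Task 6 = ((15−5)/6)² = 2.778
te_Task 7 = (9 + 4·10 + 17)/6 = 66/6 = 11; σ²_Task 7 = ((17−9)/6)² = 1.778
te_Task 8 = (3 + 4·7 + 17)/6 = 48/6 = 8; σ²_Task 8 = ((17−3)/6)² = 5.444
te_Task 9 = (4 + 4·8 + 12)/6 = 48/6 = 8; σ²_Task 9 = ((12−4)/6)² = 1.778

Forward pass:
ES_Task 1 = 0; EF_Task 1 = 12
ES_Task 2 = 0; EF_Task 2 = 14
ES_Task 3 = 0; EF_Task 3 = 3
ES_Task 4 = max(EF_Task 1=12, EF_Task 2=14) = 14; EF_Task 4 = 14+13 = 27
ES_Task 5 = max(EF_Task 1=12, EF_Task 3=3) = 12; EF_Task 5 = 12+3 = 15
ES_Task 6 = max(EF_Task 1=12, EF_Task 2=14) = 14; EF_Task 6 = 14+8 = 22
ES_Task 7 = 3; EF_Task 7 = 3+11 = 14
ES_Task 8 = max(EF_Task 2=14, EF_Task 7=14) = 14; EF_Task 8 = 14+8 = 22
ES_Task 9 = max(EF_Task 1=12, EF_Task 3=3, EF_Task 4=27, EF_Task 5=15, EF_Task 6=22, EF_Task 8=22) = 27; EF_Task 9 = 27+8 = 35
Expected project duration μ = 35 days. Critical path: Task 2 → Task 4 → Task 9.

Variance along critical path = 5.444 + 5.444 + 1.778 = 12.667
σ = √12.667 = 3.559 days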